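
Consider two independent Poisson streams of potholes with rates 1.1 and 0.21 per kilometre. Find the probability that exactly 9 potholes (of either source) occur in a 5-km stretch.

Independent Poisson processes superpose: combined rate λ = 1.1 + 0.21 = 1.31 per kilometre.
Over the interval, μ = 1.31 × 5 = 6.55 (a 5-km stretch = 5 kilometres).
P(N = 9) = e^(−6.55) · 6.55^9/9! ≈ 0.0875.

0.0875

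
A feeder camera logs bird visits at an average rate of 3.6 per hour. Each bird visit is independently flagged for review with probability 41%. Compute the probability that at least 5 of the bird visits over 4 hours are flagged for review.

0.7019

Thinning: the bird visits that are flagged for review themselves form a Poisson process with rate 0.41 × 3.6 = 1.476 per hour.
Over the interval, μ = 1.476 × 4 = 5.904 (4 hours).
P(N ≥ 5) = 1 − P(N ≤ 4) ≈ 0.7019.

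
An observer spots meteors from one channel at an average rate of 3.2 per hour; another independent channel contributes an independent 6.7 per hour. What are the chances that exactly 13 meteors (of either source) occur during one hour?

Independent Poisson processes superpose: combined rate λ = 3.2 + 6.7 = 9.9 per hour.
So μ = 9.9.
P(N = 13) = e^(−9.9) · 9.9^13/13! ≈ 0.0707.

0.0707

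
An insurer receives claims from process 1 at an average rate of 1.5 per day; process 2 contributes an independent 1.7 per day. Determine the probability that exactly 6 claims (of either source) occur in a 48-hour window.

Independent Poisson processes superpose: combined rate λ = 1.5 + 1.7 = 3.2 per day.
Over the interval, μ = 3.2 × 2 = 6.4 (a 48-hour window = 2 days).
P(N = 6) = e^(−6.4) · 6.4^6/6! ≈ 0.1586.

0.1586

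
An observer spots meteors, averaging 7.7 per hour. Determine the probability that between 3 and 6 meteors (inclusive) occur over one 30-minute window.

0.6434

Over the interval, μ = 7.7 × 0.5 = 3.85 (a 30-minute window = 0.5 hours).
P(3 ≤ N ≤ 6) = Σ_{j=3}^{6} e^(−3.85) · 3.85^j/j! ≈ 0.6434.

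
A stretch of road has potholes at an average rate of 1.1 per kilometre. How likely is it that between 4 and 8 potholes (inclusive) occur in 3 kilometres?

Over the interval, μ = 1.1 × 3 = 3.3 (3 kilometres).
P(4 ≤ N ≤ 8) = Σ_{j=4}^{8} e^(−3.3) · 3.3^j/j! ≈ 0.4127.

0.4127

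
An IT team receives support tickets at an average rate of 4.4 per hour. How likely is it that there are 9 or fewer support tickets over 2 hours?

0.6137

Over the interval, μ = 4.4 × 2 = 8.8 (2 hours).
P(N ≤ 9) = Σ_{j=0}^{9} e^(−μ) μ^j/j! ≈ 0.6137.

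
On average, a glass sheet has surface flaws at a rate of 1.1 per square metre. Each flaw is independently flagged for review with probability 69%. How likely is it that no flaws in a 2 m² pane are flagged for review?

0.2191

Thinning: the flaws that are flagged for review themselves form a Poisson process with rate 0.69 × 1.1 = 0.759 per square metre.
Over the interval, μ = 0.759 × 2 = 1.518 (a 2 m² pane = 2 square metres).
P(N = 0) = e^(−1.518) · 1.518^0/0! ≈ 0.2191.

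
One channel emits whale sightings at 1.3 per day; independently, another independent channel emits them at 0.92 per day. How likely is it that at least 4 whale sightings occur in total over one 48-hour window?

Independent Poisson processes superpose: combined rate λ = 1.3 + 0.92 = 2.22 per day.
Over the interval, μ = 2.22 × 2 = 4.44 (a 48-hour window = 2 days).
P(N ≥ 4) = 1 − P(N ≤ 3) ≈ 0.6475.

0.6475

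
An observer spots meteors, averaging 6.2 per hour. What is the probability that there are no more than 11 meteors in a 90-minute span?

Over the interval, μ = 6.2 × 1.5 = 9.3 (a 90-minute span = 1.5 hours).
P(N ≤ 11) = Σ_{j=0}^{11} e^(−μ) μ^j/j! ≈ 0.7730.

0.7730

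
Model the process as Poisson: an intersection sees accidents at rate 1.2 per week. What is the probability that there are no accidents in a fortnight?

0.0907

Over the interval, μ = 1.2 × 2 = 2.4 (a fortnight = 2 weeks).
P(N = 0) = e^(−μ) μ^0/0! = e^(−2.4) · 2.4^0/1 ≈ 0.0907.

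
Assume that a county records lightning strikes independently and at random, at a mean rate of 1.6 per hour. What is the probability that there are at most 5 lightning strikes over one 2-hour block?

0.8946

Over the interval, μ = 1.6 × 2 = 3.2 (a 2-hour block = 2 hours).
P(N ≤ 5) = Σ_{j=0}^{5} e^(−μ) μ^j/j! ≈ 0.8946.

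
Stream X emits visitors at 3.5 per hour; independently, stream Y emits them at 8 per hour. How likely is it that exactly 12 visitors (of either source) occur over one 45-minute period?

0.0635

Independent Poisson processes superpose: combined rate λ = 3.5 + 8 = 11.5 per hour.
Over the interval, μ = 11.5 × 0.75 = 8.625 (a 45-minute period = 0.75 hours).
P(N = 12) = e^(−8.625) · 8.625^12/12! ≈ 0.0635.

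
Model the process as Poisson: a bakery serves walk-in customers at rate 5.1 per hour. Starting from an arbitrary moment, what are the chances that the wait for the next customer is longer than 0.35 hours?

0.1678

The wait for the next event is exponential with rate λ = 5.1 per hour.
P(T > 0.35) = e^(−λt) = e^(−5.1 × 0.35) = e^(−1.785) ≈ 0.1678.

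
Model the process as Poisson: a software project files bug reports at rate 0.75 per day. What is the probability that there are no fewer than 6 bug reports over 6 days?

0.2971

Over the interval, μ = 0.75 × 6 = 4.5 (6 days).
P(N ≥ 6) = 1 − P(N ≤ 5) = 1 − Σ_{j=0}^{5} e^(−μ) μ^j/j! ≈ 0.2971.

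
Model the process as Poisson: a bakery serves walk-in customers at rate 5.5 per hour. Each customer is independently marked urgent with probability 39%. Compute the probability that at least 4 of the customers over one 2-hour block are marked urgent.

0.6210

Thinning: the customers that are marked urgent themselves form a Poisson process with rate 0.39 × 5.5 = 2.145 per hour.
Over the interval, μ = 2.145 × 2 = 4.29 (a 2-hour block = 2 hours).
P(N ≥ 4) = 1 − P(N ≤ 3) ≈ 0.6210.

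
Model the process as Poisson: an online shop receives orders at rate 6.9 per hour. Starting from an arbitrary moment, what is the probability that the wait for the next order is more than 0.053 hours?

The wait for the next event is exponential with rate λ = 6.9 per hour.
P(T > 0.053) = e^(−λt) = e^(−6.9 × 0.053) = e^(−0.3657) ≈ 0.6937.

0.6937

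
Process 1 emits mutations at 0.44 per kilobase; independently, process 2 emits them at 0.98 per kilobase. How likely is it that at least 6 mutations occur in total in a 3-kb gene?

0.2567

Independent Poisson processes superpose: combined rate λ = 0.44 + 0.98 = 1.42 per kilobase.
Over the interval, μ = 1.42 × 3 = 4.26 (a 3-kb gene = 3 kilobases).
P(N ≥ 6) = 1 − P(N ≤ 5) ≈ 0.2567.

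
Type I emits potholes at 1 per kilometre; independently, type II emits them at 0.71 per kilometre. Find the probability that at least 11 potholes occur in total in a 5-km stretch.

0.2422

Independent Poisson processes superpose: combined rate λ = 1 + 0.71 = 1.71 per kilometre.
Over the interval, μ = 1.71 × 5 = 8.55 (a 5-km stretch = 5 kilometres).
P(N ≥ 11) = 1 − P(N ≤ 10) ≈ 0.2422.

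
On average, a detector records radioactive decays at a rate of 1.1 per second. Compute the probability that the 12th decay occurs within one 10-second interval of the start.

0.4207

Over the interval, μ = 1.1 × 10 = 11 (a 10-second interval = 10 seconds).
The 12th arrival falls in the interval iff at least 12 events occur there: P(S_12 ≤ t) = P(N ≥ 12) = 1 − P(N ≤ 11) ≈ 0.4207.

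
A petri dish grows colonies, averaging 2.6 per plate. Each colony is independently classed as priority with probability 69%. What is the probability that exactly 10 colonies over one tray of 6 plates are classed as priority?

Thinning: the colonies that are classed as priority themselves form a Poisson process with rate 0.69 × 2.6 = 1.794 per plate.
Over the interval, μ = 1.794 × 6 = 10.764 (a tray of 6 plates = 6 plates).
P(N = 10) = e^(−10.764) · 10.764^10/10! ≈ 0.1217.

0.1217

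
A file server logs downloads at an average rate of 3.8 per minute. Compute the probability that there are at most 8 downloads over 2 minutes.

0.6482

Over the interval, μ = 3.8 × 2 = 7.6 (2 minutes).
P(N ≤ 8) = Σ_{j=0}^{8} e^(−μ) μ^j/j! ≈ 0.6482.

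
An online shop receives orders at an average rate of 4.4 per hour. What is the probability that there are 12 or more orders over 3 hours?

0.6668

Over the interval, μ = 4.4 × 3 = 13.2 (3 hours).
P(N ≥ 12) = 1 − P(N ≤ 11) = 1 − Σ_{j=0}^{11} e^(−μ) μ^j/j! ≈ 0.6668.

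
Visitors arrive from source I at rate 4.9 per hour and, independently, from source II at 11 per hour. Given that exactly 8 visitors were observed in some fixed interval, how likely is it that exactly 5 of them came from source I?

Given the total, each event is independently from source I with probability p = λ_I/(λ_I+λ_II) = 4.9/15.9 ≈ 0.3082.
So K ~ Binomial(8, 4.9/15.9): P(K = 5) = C(8,5) · (4.9/15.9)^5 · (11/15.9)^3 ≈ 0.0515.

0.0515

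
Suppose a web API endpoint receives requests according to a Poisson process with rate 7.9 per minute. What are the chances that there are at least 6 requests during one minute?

0.7994

With mean μ = 7.9 per minute,
P(N ≥ 6) = 1 − P(N ≤ 5) = 1 − Σ_{j=0}^{5} e^(−μ) μ^j/j! ≈ 0.7994.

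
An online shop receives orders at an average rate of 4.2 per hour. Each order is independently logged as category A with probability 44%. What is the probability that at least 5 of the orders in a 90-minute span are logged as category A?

0.1480

Thinning: the orders that are logged as category A themselves form a Poisson process with rate 0.44 × 4.2 = 1.848 per hour.
Over the interval, μ = 1.848 × 1.5 = 2.772 (a 90-minute span = 1.5 hours).
P(N ≥ 5) = 1 − P(N ≤ 4) ≈ 0.1480.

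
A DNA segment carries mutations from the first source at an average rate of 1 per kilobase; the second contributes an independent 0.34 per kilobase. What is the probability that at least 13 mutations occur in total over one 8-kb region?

0.2811

Independent Poisson processes superpose: combined rate λ = 1 + 0.34 = 1.34 per kilobase.
Over the interval, μ = 1.34 × 8 = 10.72 (an 8-kb region = 8 kilobases).
P(N ≥ 13) = 1 − P(N ≤ 12) ≈ 0.2811.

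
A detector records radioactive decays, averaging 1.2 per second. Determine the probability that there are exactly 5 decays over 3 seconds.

Over the interval, μ = 1.2 × 3 = 3.6 (3 seconds).
P(N = 5) = e^(−μ) μ^5/5! = e^(−3.6) · 3.6^5/120 ≈ 0.1377.

0.1377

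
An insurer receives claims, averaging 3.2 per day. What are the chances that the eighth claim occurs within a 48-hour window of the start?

0.3127

Over the interval, μ = 3.2 × 2 = 6.4 (a 48-hour window = 2 days).
The eighth arrival falls in the interval iff at least 8 events occur there: P(S_8 ≤ t) = P(N ≥ 8) = 1 − P(N ≤ 7) ≈ 0.3127.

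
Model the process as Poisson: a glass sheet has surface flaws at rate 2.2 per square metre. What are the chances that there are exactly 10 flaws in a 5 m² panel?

0.1194

Over the interval, μ = 2.2 × 5 = 11 (a 5 m² panel = 5 square metres).
P(N = 10) = e^(−μ) μ^10/10! = e^(−11) · 11^10/3628800 ≈ 0.1194.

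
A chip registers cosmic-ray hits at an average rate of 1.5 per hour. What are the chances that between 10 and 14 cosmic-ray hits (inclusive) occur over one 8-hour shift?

Over the interval, μ = 1.5 × 8 = 12 (an 8-hour shift = 8 hours).
P(10 ≤ N ≤ 14) = Σ_{j=10}^{14} e^(−12) · 12^j/j! ≈ 0.5296.

0.5296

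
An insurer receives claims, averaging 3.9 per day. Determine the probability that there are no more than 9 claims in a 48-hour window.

Over the interval, μ = 3.9 × 2 = 7.8 (a 48-hour window = 2 days).
P(N ≤ 9) = Σ_{j=0}^{9} e^(−μ) μ^j/j! ≈ 0.7411.

0.7411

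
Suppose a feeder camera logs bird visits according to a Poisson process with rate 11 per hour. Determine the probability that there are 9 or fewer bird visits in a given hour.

With mean μ = 11 per hour,
P(N ≤ 9) = Σ_{j=0}^{9} e^(−μ) μ^j/j! ≈ 0.3405.

0.3405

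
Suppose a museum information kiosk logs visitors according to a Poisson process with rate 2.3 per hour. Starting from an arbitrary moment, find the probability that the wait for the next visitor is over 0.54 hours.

The wait for the next event is exponential with rate λ = 2.3 per hour.
P(T > 0.54) = e^(−λt) = e^(−2.3 × 0.54) = e^(−1.242) ≈ 0.2888.

0.2888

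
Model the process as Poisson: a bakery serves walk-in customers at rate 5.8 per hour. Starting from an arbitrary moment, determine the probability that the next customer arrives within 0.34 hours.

Inter-arrival times are exponential with rate λ = 5.8 per hour.
P(T ≤ 0.34) = 1 − e^(−λt) = 1 − e^(−5.8 × 0.34) = 1 − e^(−1.972) ≈ 0.8608.

0.8608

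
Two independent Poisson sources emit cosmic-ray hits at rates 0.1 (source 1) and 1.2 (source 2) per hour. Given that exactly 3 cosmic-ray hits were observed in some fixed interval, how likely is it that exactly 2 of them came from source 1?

Given the total, each event is independently from source 1 with probability p = λ_1/(λ_1+λ_2) = 0.1/1.3 ≈ 0.0769.
So K ~ Binomial(3, 0.1/1.3): P(K = 2) = C(3,2) · (0.1/1.3)^2 · (1.2/1.3)^1 ≈ 0.0164.

0.0164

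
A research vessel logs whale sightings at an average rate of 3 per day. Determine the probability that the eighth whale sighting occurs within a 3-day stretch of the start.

0.6761

Over the interval, μ = 3 × 3 = 9 (a 3-day stretch = 3 days).
The eighth arrival falls in the interval iff at least 8 events occur there: P(S_8 ≤ t) = P(N ≥ 8) = 1 − P(N ≤ 7) ≈ 0.6761.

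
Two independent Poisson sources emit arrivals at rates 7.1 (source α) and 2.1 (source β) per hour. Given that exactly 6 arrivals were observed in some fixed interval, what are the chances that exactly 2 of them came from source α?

Given the total, each event is independently from source α with probability p = λ_α/(λ_α+λ_β) = 7.1/9.2 ≈ 0.7717.
So K ~ Binomial(6, 7.1/9.2): P(K = 2) = C(6,2) · (7.1/9.2)^2 · (2.1/9.2)^4 ≈ 0.0243.

0.0243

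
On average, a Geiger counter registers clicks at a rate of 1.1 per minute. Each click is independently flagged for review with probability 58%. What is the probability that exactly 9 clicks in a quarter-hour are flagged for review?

Thinning: the clicks that are flagged for review themselves form a Poisson process with rate 0.58 × 1.1 = 0.638 per minute.
Over the interval, μ = 0.638 × 15 = 9.57 (a quarter-hour = 15 minutes).
P(N = 9) = e^(−9.57) · 9.57^9/9! ≈ 0.1295.

0.1295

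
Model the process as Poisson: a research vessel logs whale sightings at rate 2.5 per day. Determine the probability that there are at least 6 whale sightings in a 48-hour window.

Over the interval, μ = 2.5 × 2 = 5 (a 48-hour window = 2 days).
P(N ≥ 6) = 1 − P(N ≤ 5) = 1 − Σ_{j=0}^{5} e^(−μ) μ^j/j! ≈ 0.3840.

0.3840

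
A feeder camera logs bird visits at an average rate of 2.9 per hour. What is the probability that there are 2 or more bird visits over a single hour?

With mean μ = 2.9 per hour,
P(N ≥ 2) = 1 − P(N ≤ 1) = 1 − Σ_{j=0}^{1} e^(−μ) μ^j/j! ≈ 0.7854.

0.7854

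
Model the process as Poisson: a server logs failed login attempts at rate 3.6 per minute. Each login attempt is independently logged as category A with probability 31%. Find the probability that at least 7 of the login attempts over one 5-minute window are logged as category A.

Thinning: the login attempts that are logged as category A themselves form a Poisson process with rate 0.31 × 3.6 = 1.116 per minute.
Over the interval, μ = 1.116 × 5 = 5.58 (a 5-minute window = 5 minutes).
P(N ≥ 7) = 1 − P(N ≤ 6) ≈ 0.3266.

0.3266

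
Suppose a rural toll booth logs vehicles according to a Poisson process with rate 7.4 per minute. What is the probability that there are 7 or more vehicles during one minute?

0.6080

With mean μ = 7.4 per minute,
P(N ≥ 7) = 1 − P(N ≤ 6) = 1 − Σ_{j=0}^{6} e^(−μ) μ^j/j! ≈ 0.6080.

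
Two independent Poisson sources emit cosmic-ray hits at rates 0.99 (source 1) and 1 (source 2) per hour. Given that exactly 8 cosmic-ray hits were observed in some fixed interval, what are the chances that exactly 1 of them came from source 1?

0.0322

Given the total, each event is independently from source 1 with probability p = λ_1/(λ_1+λ_2) = 0.99/1.99 ≈ 0.4975.
So K ~ Binomial(8, 0.99/1.99): P(K = 1) = C(8,1) · (0.99/1.99)^1 · (1/1.99)^7 ≈ 0.0322.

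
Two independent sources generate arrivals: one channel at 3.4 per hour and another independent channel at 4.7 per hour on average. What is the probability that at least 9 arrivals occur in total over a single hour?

0.4214

Independent Poisson processes superpose: combined rate λ = 3.4 + 4.7 = 8.1 per hour.
So μ = 8.1.
P(N ≥ 9) = 1 − P(N ≤ 8) ≈ 0.4214.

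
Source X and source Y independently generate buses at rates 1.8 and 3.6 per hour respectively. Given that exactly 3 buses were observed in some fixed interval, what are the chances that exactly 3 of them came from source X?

Given the total, each event is independently from source X with probability p = λ_X/(λ_X+λ_Y) = 1.8/5.4 ≈ 0.3333.
So K ~ Binomial(3, 1.8/5.4): P(K = 3) = C(3,3) · (1.8/5.4)^3 · (3.6/5.4)^0 ≈ 0.0370.

0.0370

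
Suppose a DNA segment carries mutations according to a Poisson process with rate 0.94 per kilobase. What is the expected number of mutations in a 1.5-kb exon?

E[N] = λt = 0.94 × 1.5 = 1.41 (a 1.5-kb exon = 1.5 kilobases).

1.41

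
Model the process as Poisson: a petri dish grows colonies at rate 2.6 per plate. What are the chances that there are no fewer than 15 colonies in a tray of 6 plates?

0.5944

Over the interval, μ = 2.6 × 6 = 15.6 (a tray of 6 plates = 6 plates).
P(N ≥ 15) = 1 − P(N ≤ 14) = 1 − Σ_{j=0}^{14} e^(−μ) μ^j/j! ≈ 0.5944.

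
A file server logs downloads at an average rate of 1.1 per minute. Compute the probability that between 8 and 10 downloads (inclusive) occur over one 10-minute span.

Over the interval, μ = 1.1 × 10 = 11 (a 10-minute span = 10 minutes).
P(8 ≤ N ≤ 10) = Σ_{j=8}^{10} e^(−11) · 11^j/j! ≈ 0.3167.

0.3167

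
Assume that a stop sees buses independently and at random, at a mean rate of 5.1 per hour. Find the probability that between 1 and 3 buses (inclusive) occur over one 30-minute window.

0.6688

Over the interval, μ = 5.1 × 0.5 = 2.55 (a 30-minute window = 0.5 hours).
P(1 ≤ N ≤ 3) = Σ_{j=1}^{3} e^(−2.55) · 2.55^j/j! ≈ 0.6688.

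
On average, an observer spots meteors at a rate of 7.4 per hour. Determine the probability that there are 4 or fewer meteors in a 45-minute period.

0.3498

Over the interval, μ = 7.4 × 0.75 = 5.55 (a 45-minute period = 0.75 hours).
P(N ≤ 4) = Σ_{j=0}^{4} e^(−μ) μ^j/j! ≈ 0.3498.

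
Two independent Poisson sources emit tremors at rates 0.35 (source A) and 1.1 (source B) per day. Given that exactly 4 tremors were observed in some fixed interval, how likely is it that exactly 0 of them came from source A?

0.3312

Given the total, each event is independently from source A with probability p = λ_A/(λ_A+λ_B) = 0.35/1.45 ≈ 0.2414.
So K ~ Binomial(4, 0.35/1.45): P(K = 0) = C(4,0) · (0.35/1.45)^0 · (1.1/1.45)^4 ≈ 0.3312.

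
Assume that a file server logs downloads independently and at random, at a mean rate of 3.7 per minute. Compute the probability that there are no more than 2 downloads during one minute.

With mean μ = 3.7 per minute,
P(N ≤ 2) = Σ_{j=0}^{2} e^(−μ) μ^j/j! ≈ 0.2854.

0.2854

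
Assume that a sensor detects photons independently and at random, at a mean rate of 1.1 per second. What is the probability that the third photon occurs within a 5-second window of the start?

0.9116

Over the interval, μ = 1.1 × 5 = 5.5 (a 5-second window = 5 seconds).
The third arrival falls in the interval iff at least 3 events occur there: P(S_3 ≤ t) = P(N ≥ 3) = 1 − P(N ≤ 2) ≈ 0.9116.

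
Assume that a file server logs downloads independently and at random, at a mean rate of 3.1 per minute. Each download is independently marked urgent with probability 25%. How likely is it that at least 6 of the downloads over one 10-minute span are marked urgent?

0.7848

Thinning: the downloads that are marked urgent themselves form a Poisson process with rate 0.25 × 3.1 = 0.775 per minute.
Over the interval, μ = 0.775 × 10 = 7.75 (a 10-minute span = 10 minutes).
P(N ≥ 6) = 1 − P(N ≤ 5) ≈ 0.7848.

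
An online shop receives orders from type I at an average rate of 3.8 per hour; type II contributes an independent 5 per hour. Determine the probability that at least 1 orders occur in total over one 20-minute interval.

Independent Poisson processes superpose: combined rate λ = 3.8 + 5 = 8.8 per hour.
Over the interval, μ = 8.8 × 1/3 ≈ 2.93333 (a 20-minute interval = 1/3 hours).
P(N ≥ 1) = 1 − P(N ≤ 0) ≈ 0.9468.

0.9468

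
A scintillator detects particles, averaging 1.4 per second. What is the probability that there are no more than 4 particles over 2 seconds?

0.8477

Over the interval, μ = 1.4 × 2 = 2.8 (2 seconds).
P(N ≤ 4) = Σ_{j=0}^{4} e^(−μ) μ^j/j! ≈ 0.8477.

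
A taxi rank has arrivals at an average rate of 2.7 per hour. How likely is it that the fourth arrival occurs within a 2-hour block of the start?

0.7867

Over the interval, μ = 2.7 × 2 = 5.4 (a 2-hour block = 2 hours).
The fourth arrival falls in the interval iff at least 4 events occur there: P(S_4 ≤ t) = P(N ≥ 4) = 1 − P(N ≤ 3) ≈ 0.7867.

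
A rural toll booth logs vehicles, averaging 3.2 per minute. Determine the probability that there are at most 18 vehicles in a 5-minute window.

0.7423

Over the interval, μ = 3.2 × 5 = 16 (a 5-minute window = 5 minutes).
P(N ≤ 18) = Σ_{j=0}^{18} e^(−μ) μ^j/j! ≈ 0.7423.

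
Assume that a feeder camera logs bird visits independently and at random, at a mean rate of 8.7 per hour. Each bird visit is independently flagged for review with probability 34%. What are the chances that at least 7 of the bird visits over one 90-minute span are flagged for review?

Thinning: the bird visits that are flagged for review themselves form a Poisson process with rate 0.34 × 8.7 = 2.958 per hour.
Over the interval, μ = 2.958 × 1.5 = 4.437 (a 90-minute span = 1.5 hours).
P(N ≥ 7) = 1 − P(N ≤ 6) ≈ 0.1610.

0.1610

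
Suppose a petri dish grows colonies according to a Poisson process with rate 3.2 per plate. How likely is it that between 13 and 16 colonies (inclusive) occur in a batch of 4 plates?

Over the interval, μ = 3.2 × 4 = 12.8 (a batch of 4 plates = 4 plates).
P(13 ≤ N ≤ 16) = Σ_{j=13}^{16} e^(−12.8) · 12.8^j/j! ≈ 0.3643.

0.3643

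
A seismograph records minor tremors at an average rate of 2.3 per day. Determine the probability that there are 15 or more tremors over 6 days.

Over the interval, μ = 2.3 × 6 = 13.8 (6 days).
P(N ≥ 15) = 1 − P(N ≤ 14) = 1 − Σ_{j=0}^{14} e^(−μ) μ^j/j! ≈ 0.4084.

0.4084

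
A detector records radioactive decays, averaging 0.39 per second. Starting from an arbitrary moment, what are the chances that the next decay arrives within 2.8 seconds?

Inter-arrival times are exponential with rate λ = 0.39 per second.
P(T ≤ 2.8) = 1 − e^(−λt) = 1 − e^(−0.39 × 2.8) = 1 − e^(−1.092) ≈ 0.6645.

0.6645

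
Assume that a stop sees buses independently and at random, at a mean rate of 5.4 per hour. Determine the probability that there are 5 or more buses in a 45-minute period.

0.3809

Over the interval, μ = 5.4 × 0.75 = 4.05 (a 45-minute period = 0.75 hours).
P(N ≥ 5) = 1 − P(N ≤ 4) = 1 − Σ_{j=0}^{4} e^(−μ) μ^j/j! ≈ 0.3809.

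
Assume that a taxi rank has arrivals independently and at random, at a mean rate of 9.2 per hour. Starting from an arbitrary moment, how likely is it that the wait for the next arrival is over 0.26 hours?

The wait for the next event is exponential with rate λ = 9.2 per hour.
P(T > 0.26) = e^(−λt) = e^(−9.2 × 0.26) = e^(−2.392) ≈ 0.0914.

0.0914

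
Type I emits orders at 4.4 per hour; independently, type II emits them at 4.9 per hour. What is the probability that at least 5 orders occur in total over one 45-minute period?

0.8247

Independent Poisson processes superpose: combined rate λ = 4.4 + 4.9 = 9.3 per hour.
Over the interval, μ = 9.3 × 0.75 = 6.975 (a 45-minute period = 0.75 hours).
P(N ≥ 5) = 1 − P(N ≤ 4) ≈ 0.8247.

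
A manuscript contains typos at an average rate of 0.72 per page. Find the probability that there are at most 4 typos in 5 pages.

Over the interval, μ = 0.72 × 5 = 3.6 (5 pages).
P(N ≤ 4) = Σ_{j=0}^{4} e^(−μ) μ^j/j! ≈ 0.7064.

0.7064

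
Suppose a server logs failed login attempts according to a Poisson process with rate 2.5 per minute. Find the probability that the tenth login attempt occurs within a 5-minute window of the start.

0.7986

Over the interval, μ = 2.5 × 5 = 12.5 (a 5-minute window = 5 minutes).
The tenth arrival falls in the interval iff at least 10 events occur there: P(S_10 ≤ t) = P(N ≥ 10) = 1 − P(N ≤ 9) ≈ 0.7986.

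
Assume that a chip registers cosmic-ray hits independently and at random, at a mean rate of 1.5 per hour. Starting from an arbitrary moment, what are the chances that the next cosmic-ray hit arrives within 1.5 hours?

Inter-arrival times are exponential with rate λ = 1.5 per hour.
P(T ≤ 1.5) = 1 − e^(−λt) = 1 − e^(−1.5 × 1.5) = 1 − e^(−2.25) ≈ 0.8946.

0.8946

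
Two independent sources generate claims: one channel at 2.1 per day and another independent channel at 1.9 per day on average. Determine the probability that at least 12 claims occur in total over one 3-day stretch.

0.5384

Independent Poisson processes superpose: combined rate λ = 2.1 + 1.9 = 4 per day.
Over the interval, μ = 4 × 3 = 12 (a 3-day stretch = 3 days).
P(N ≥ 12) = 1 − P(N ≤ 11) ≈ 0.5384.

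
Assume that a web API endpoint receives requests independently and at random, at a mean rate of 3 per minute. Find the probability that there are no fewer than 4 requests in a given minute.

0.3528

With mean μ = 3 per minute,
P(N ≥ 4) = 1 − P(N ≤ 3) = 1 − Σ_{j=0}^{3} e^(−μ) μ^j/j! ≈ 0.3528.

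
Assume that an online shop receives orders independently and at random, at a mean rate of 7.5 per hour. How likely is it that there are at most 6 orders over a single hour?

With mean μ = 7.5 per hour,
P(N ≤ 6) = Σ_{j=0}^{6} e^(−μ) μ^j/j! ≈ 0.3782.

0.3782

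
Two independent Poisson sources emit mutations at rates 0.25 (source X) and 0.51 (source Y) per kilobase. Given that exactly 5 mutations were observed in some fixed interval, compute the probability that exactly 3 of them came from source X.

Given the total, each event is independently from source X with probability p = λ_X/(λ_X+λ_Y) = 0.25/0.76 ≈ 0.3289.
So K ~ Binomial(5, 0.25/0.76): P(K = 3) = C(5,3) · (0.25/0.76)^3 · (0.51/0.76)^2 ≈ 0.1603.

0.1603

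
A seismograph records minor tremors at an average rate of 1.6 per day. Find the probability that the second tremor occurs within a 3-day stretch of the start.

0.9523

Over the interval, μ = 1.6 × 3 = 4.8 (a 3-day stretch = 3 days).
The second arrival falls in the interval iff at least 2 events occur there: P(S_2 ≤ t) = P(N ≥ 2) = 1 − P(N ≤ 1) ≈ 0.9523.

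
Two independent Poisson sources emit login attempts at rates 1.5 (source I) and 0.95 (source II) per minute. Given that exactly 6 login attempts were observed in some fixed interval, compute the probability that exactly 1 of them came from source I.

Given the total, each event is independently from source I with probability p = λ_I/(λ_I+λ_II) = 1.5/2.45 ≈ 0.6122.
So K ~ Binomial(6, 1.5/2.45): P(K = 1) = C(6,1) · (1.5/2.45)^1 · (0.95/2.45)^5 ≈ 0.0322.

0.0322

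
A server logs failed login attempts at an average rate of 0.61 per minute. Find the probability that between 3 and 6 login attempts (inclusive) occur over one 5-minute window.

0.5518

Over the interval, μ = 0.61 × 5 = 3.05 (a 5-minute window = 5 minutes).
P(3 ≤ N ≤ 6) = Σ_{j=3}^{6} e^(−3.05) · 3.05^j/j! ≈ 0.5518.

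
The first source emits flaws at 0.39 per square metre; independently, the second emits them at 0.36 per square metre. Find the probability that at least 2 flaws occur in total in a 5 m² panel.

0.8883

Independent Poisson processes superpose: combined rate λ = 0.39 + 0.36 = 0.75 per square metre.
Over the interval, μ = 0.75 × 5 = 3.75 (a 5 m² panel = 5 square metres).
P(N ≥ 2) = 1 − P(N ≤ 1) ≈ 0.8883.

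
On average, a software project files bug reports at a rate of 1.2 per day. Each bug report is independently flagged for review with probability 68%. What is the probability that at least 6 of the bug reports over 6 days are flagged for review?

Thinning: the bug reports that are flagged for review themselves form a Poisson process with rate 0.68 × 1.2 = 0.816 per day.
Over the interval, μ = 0.816 × 6 = 4.896 (6 days).
P(N ≥ 6) = 1 − P(N ≤ 5) ≈ 0.3658.

0.3658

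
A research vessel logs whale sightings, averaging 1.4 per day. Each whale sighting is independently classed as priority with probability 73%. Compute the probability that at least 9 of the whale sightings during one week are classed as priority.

Thinning: the whale sightings that are classed as priority themselves form a Poisson process with rate 0.73 × 1.4 = 1.022 per day.
Over the interval, μ = 1.022 × 7 = 7.154 (a week = 7 days).
P(N ≥ 9) = 1 − P(N ≤ 8) ≈ 0.2912.

0.2912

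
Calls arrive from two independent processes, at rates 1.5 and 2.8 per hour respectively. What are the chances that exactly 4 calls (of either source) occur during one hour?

0.1933

Independent Poisson processes superpose: combined rate λ = 1.5 + 2.8 = 4.3 per hour.
So μ = 4.3.
P(N = 4) = e^(−4.3) · 4.3^4/4! ≈ 0.1933.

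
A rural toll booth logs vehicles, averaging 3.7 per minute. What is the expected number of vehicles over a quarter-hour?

55.5

E[N] = λt = 3.7 × 15 = 55.5 (a quarter-hour = 15 minutes).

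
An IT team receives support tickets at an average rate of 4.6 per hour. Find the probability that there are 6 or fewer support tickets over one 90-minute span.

Over the interval, μ = 4.6 × 1.5 = 6.9 (a 90-minute span = 1.5 hours).
P(N ≤ 6) = Σ_{j=0}^{6} e^(−μ) μ^j/j! ≈ 0.4647.

0.4647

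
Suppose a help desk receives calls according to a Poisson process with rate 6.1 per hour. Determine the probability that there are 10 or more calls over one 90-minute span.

0.4323

Over the interval, μ = 6.1 × 1.5 = 9.15 (a 90-minute span = 1.5 hours).
P(N ≥ 10) = 1 − P(N ≤ 9) = 1 − Σ_{j=0}^{9} e^(−μ) μ^j/j! ≈ 0.4323.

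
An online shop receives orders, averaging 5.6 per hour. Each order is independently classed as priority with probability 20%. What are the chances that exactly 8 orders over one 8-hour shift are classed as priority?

0.1323

Thinning: the orders that are classed as priority themselves form a Poisson process with rate 0.2 × 5.6 = 1.12 per hour.
Over the interval, μ = 1.12 × 8 = 8.96 (an 8-hour shift = 8 hours).
P(N = 8) = e^(−8.96) · 8.96^8/8! ≈ 0.1323.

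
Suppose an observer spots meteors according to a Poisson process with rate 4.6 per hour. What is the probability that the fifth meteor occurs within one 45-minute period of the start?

0.2651

Over the interval, μ = 4.6 × 0.75 = 3.45 (a 45-minute period = 0.75 hours).
The fifth arrival falls in the interval iff at least 5 events occur there: P(S_5 ≤ t) = P(N ≥ 5) = 1 − P(N ≤ 4) ≈ 0.2651.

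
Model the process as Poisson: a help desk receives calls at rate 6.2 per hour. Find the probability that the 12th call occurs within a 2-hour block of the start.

Over the interval, μ = 6.2 × 2 = 12.4 (a 2-hour block = 2 hours).
The 12th arrival falls in the interval iff at least 12 events occur there: P(S_12 ≤ t) = P(N ≥ 12) = 1 − P(N ≤ 11) ≈ 0.5833.

0.5833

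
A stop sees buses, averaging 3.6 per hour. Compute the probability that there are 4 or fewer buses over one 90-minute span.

0.3733

Over the interval, μ = 3.6 × 1.5 = 5.4 (a 90-minute span = 1.5 hours).
P(N ≤ 4) = Σ_{j=0}^{4} e^(−μ) μ^j/j! ≈ 0.3733.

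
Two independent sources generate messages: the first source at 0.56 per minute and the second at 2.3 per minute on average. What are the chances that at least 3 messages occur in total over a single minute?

Independent Poisson processes superpose: combined rate λ = 0.56 + 2.3 = 2.86 per minute.
So μ = 2.86.
P(N ≥ 3) = 1 − P(N ≤ 2) ≈ 0.5447.

0.5447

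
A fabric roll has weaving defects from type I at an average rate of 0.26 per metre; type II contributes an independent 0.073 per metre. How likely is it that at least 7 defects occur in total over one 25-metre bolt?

0.7247

Independent Poisson processes superpose: combined rate λ = 0.26 + 0.073 = 0.333 per metre.
Over the interval, μ = 0.333 × 25 = 8.325 (a 25-metre bolt = 25 metres).
P(N ≥ 7) = 1 − P(N ≤ 6) ≈ 0.7247.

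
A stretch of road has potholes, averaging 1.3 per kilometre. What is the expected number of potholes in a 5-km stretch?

E[N] = λt = 1.3 × 5 = 6.5 (a 5-km stretch = 5 kilometres).

6.5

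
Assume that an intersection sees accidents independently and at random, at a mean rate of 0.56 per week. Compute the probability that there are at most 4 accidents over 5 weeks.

0.8477

Over the interval, μ = 0.56 × 5 = 2.8 (5 weeks).
P(N ≤ 4) = Σ_{j=0}^{4} e^(−μ) μ^j/j! ≈ 0.8477.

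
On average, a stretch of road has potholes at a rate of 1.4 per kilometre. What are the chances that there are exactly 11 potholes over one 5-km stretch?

Over the interval, μ = 1.4 × 5 = 7 (a 5-km stretch = 5 kilometres).
P(N = 11) = e^(−μ) μ^11/11! = e^(−7) · 7^11/39916800 ≈ 0.0452.

0.0452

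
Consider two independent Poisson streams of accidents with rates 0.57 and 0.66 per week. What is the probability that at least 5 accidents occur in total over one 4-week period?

0.5454

Independent Poisson processes superpose: combined rate λ = 0.57 + 0.66 = 1.23 per week.
Over the interval, μ = 1.23 × 4 = 4.92 (a 4-week period = 4 weeks).
P(N ≥ 5) = 1 − P(N ≤ 4) ≈ 0.5454.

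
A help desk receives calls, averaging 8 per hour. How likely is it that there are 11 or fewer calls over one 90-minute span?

Over the interval, μ = 8 × 1.5 = 12 (a 90-minute span = 1.5 hours).
P(N ≤ 11) = Σ_{j=0}^{11} e^(−μ) μ^j/j! ≈ 0.4616.

0.4616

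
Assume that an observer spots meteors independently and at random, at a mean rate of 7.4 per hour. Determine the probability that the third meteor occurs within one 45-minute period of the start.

Over the interval, μ = 7.4 × 0.75 = 5.55 (a 45-minute period = 0.75 hours).
The third arrival falls in the interval iff at least 3 events occur there: P(S_3 ≤ t) = P(N ≥ 3) = 1 − P(N ≤ 2) ≈ 0.9147.

0.9147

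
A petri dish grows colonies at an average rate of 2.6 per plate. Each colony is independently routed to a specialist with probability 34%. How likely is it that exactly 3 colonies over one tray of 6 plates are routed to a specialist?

0.1236

Thinning: the colonies that are routed to a specialist themselves form a Poisson process with rate 0.34 × 2.6 = 0.884 per plate.
Over the interval, μ = 0.884 × 6 = 5.304 (a tray of 6 plates = 6 plates).
P(N = 3) = e^(−5.304) · 5.304^3/3! ≈ 0.1236.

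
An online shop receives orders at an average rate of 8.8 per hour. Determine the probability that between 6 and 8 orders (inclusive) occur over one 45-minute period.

Over the interval, μ = 8.8 × 0.75 = 6.6 (a 45-minute period = 0.75 hours).
P(6 ≤ N ≤ 8) = Σ_{j=6}^{8} e^(−6.6) · 6.6^j/j! ≈ 0.4249.

0.4249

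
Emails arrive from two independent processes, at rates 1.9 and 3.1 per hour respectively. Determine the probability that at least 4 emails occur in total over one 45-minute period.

0.5162

Independent Poisson processes superpose: combined rate λ = 1.9 + 3.1 = 5 per hour.
Over the interval, μ = 5 × 0.75 = 3.75 (a 45-minute period = 0.75 hours).
P(N ≥ 4) = 1 − P(N ≤ 3) ≈ 0.5162.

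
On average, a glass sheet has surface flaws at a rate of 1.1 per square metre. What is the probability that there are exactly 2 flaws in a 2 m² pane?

Over the interval, μ = 1.1 × 2 = 2.2 (a 2 m² pane = 2 square metres).
P(N = 2) = e^(−μ) μ^2/2! = e^(−2.2) · 2.2^2/2 ≈ 0.2681.

0.2681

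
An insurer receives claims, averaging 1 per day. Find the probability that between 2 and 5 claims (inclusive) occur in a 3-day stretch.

Over the interval, μ = 1 × 3 = 3 (a 3-day stretch = 3 days).
P(2 ≤ N ≤ 5) = Σ_{j=2}^{5} e^(−3) · 3^j/j! ≈ 0.7169.

0.7169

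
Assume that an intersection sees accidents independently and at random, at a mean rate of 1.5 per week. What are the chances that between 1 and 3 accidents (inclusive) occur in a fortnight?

0.5974

Over the interval, μ = 1.5 × 2 = 3 (a fortnight = 2 weeks).
P(1 ≤ N ≤ 3) = Σ_{j=1}^{3} e^(−3) · 3^j/j! ≈ 0.5974.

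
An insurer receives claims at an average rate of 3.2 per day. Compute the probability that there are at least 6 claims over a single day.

0.1054

With mean μ = 3.2 per day,
P(N ≥ 6) = 1 − P(N ≤ 5) = 1 − Σ_{j=0}^{5} e^(−μ) μ^j/j! ≈ 0.1054.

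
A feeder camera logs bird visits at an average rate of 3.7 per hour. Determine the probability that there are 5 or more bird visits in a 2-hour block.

0.8605

Over the interval, μ = 3.7 × 2 = 7.4 (a 2-hour block = 2 hours).
P(N ≥ 5) = 1 − P(N ≤ 4) = 1 − Σ_{j=0}^{4} e^(−μ) μ^j/j! ≈ 0.8605.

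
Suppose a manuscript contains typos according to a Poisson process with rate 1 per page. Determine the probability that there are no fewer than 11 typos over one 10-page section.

0.4170

Over the interval, μ = 1 × 10 = 10 (a 10-page section = 10 pages).
P(N ≥ 11) = 1 − P(N ≤ 10) = 1 − Σ_{j=0}^{10} e^(−μ) μ^j/j! ≈ 0.4170.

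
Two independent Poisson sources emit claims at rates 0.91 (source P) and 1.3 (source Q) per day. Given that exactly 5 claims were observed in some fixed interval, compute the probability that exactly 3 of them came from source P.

0.2416

Given the total, each event is independently from source P with probability p = λ_P/(λ_P+λ_Q) = 0.91/2.21 ≈ 0.4118.
So K ~ Binomial(5, 0.91/2.21): P(K = 3) = C(5,3) · (0.91/2.21)^3 · (1.3/2.21)^2 ≈ 0.2416.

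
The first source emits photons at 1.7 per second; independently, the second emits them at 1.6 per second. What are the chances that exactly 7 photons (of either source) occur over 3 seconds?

Independent Poisson processes superpose: combined rate λ = 1.7 + 1.6 = 3.3 per second.
Over the interval, μ = 3.3 × 3 = 9.9 (3 seconds).
P(N = 7) = e^(−9.9) · 9.9^7/7! ≈ 0.0928.

0.0928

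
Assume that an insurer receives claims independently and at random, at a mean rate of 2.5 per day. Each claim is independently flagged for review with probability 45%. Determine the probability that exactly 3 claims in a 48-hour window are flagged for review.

Thinning: the claims that are flagged for review themselves form a Poisson process with rate 0.45 × 2.5 = 1.125 per day.
Over the interval, μ = 1.125 × 2 = 2.25 (a 48-hour window = 2 days).
P(N = 3) = e^(−2.25) · 2.25^3/3! ≈ 0.2001.

0.2001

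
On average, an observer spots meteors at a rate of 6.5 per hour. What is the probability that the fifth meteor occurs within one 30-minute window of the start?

Over the interval, μ = 6.5 × 0.5 = 3.25 (a 30-minute window = 0.5 hours).
The fifth arrival falls in the interval iff at least 5 events occur there: P(S_5 ≤ t) = P(N ≥ 5) = 1 − P(N ≤ 4) ≈ 0.2283.

0.2283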